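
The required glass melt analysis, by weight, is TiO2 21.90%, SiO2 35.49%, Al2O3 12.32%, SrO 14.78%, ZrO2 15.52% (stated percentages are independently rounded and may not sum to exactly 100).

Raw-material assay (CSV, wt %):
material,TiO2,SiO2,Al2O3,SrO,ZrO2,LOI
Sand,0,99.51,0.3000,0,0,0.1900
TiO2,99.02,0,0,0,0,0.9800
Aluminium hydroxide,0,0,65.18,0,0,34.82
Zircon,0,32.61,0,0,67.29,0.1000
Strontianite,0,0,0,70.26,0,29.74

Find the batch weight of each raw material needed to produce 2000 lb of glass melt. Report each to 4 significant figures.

The intermediate values are rounded off to 4 significant figures wherever printed. Each numeric step carries exact precision in all steps. Each reported result is rounded exactly once — all derived quantities (ignition loss, net glass mass, the totals, five oxide percentages, the yield) are recomputed in exact precision from the weighed amounts at 2000 lb of glass as quoted within the problem or answer text.
Target masses of each oxide per 2000 lb glass melt:
  TiO2: 21.90% × 2000 = 438.0 lb
  SiO2: 35.49% × 2000 = 709.8 lb
  Al2O3: 12.32% × 2000 = 246.4 lb
  SrO: 14.78% × 2000 = 295.6 lb
  ZrO2: 15.52% × 2000 = 310.4 lb
Oxide-by-oxide audit using the reported weights, against the basis in use (delivered sums recover each target within answer rounding):
  TiO2: 442.3·0.9902 = 438.0 lb (target 438.0 lb)
  SiO2: 562.1·0.9951 + 461.3·0.3261 = 709.8 lb (target 709.8 lb)
  Al2O3: 562.1·0.003000 + 375.4·0.6518 = 246.4 lb (target 246.4 lb)
  SrO: 420.7·0.7026 = 295.6 lb (target 295.6 lb)
  ZrO2: 461.3·0.6729 = 310.4 lb (target 310.4 lb)
Glass mass check: net batch after ignition = 2000 lb (the Σ of target masses is 2000 lb; against the stated basis, 2000 lb — deltas are rounding alone).
Summing the batch: Σ batch = 2262 lb; loss to ignition Σ batch·LOI = 261.7 lb; glass ÷ batch gives a yield of 88.43%.

Batch per 2000 lb glass melt:
  Sand: 562.1 lb
  TiO2: 442.3 lb
  Aluminium hydroxide: 375.4 lb
  Zircon: 461.3 lb
  Strontianite: 420.7 lb
Total batch = 2262 lb; LOI loss = 261.7 lb; yield = 88.43%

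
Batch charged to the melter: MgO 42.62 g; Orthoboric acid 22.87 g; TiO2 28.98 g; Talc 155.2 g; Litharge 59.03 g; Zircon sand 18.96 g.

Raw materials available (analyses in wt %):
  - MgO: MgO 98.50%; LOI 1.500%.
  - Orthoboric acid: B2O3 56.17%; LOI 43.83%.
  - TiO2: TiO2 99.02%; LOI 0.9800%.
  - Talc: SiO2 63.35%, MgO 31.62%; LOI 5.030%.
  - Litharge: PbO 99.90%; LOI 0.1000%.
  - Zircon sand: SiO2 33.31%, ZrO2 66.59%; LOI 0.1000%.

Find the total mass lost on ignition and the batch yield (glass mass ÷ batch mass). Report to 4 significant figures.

LOI loss = 18.83 g; glass = 308.8 g; yield = 94.25%

Mid-chain values are shown, with 4-significant-digit rounding, when written out; full precision is carried from first step to last — exactly one rounding lands on each reported number; all derived quantities, which include six oxide percentages, totals, glass mass, the yield, ignition loss, are rebuilt in full float precision, as quoted within the question or the answer, starting from the weights at 308.8 g of glass.
Each material's LOI contribution:
  MgO: 42.62 × 0.01500 = 0.6393 g
  Orthoboric acid: 22.87 × 0.4383 = 10.02 g
  TiO2: 28.98 × 0.009800 = 0.2840 g
  Talc: 155.2 × 0.05030 = 7.807 g
  Litharge: 59.03 × 0.001000 = 0.05903 g
  Zircon sand: 18.96 × 0.001000 = 0.01896 g
Total LOI = 18.83 g
Glass = batch − LOI = 327.7 − 18.83 = 308.8 g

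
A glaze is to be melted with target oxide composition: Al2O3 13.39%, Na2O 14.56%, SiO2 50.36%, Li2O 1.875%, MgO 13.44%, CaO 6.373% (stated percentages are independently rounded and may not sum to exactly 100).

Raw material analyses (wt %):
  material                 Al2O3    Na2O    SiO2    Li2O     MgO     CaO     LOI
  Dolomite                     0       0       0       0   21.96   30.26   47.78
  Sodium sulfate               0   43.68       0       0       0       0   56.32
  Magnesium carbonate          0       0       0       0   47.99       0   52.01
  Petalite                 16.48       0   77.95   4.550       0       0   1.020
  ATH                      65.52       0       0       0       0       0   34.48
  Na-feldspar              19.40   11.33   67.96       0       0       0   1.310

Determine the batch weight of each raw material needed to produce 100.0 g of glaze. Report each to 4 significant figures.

Batch per 100.0 g glaze:
  Dolomite: 21.06 g
  Sodium sulfate: 26.37 g
  Magnesium carbonate: 18.37 g
  Petalite: 41.21 g
  ATH: 2.125 g
  Na-feldspar: 26.84 g
Total batch = 136.0 g; LOI loss = 35.97 g; yield = 73.54%

Intermediates appear, with 4-significant-digit rounding, on the page. Each numeric step holds full precision at all times. Exactly one rounding goes into each reported result; all derived quantities (the totals, the yield, net glass mass, LOI, the six compositions) are carried at full float precision using the weight values per 100.0 g of glass, as set out in either problem or answer.
Target oxide masses per 100.0 g glaze:
  Al2O3: 13.39% × 100.0 = 13.39 g
  Na2O: 14.56% × 100.0 = 14.56 g
  SiO2: 50.36% × 100.0 = 50.36 g
  Li2O: 1.875% × 100.0 = 1.875 g
  MgO: 13.44% × 100.0 = 13.44 g
  CaO: 6.373% × 100.0 = 6.373 g
Mass-balance tally per oxide per the reported batch figures, versus the basis set out (delivered sums recover each target up to rounding of the answer):
  Al2O3: 41.21·0.1648 + 2.125·0.6552 + 26.84·0.1940 = 13.39 g (target 13.39 g)
  Na2O: 26.37·0.4368 + 26.84·0.1133 = 14.56 g (target 14.56 g)
  SiO2: 41.21·0.7795 + 26.84·0.6796 = 50.36 g (target 50.36 g)
  Li2O: 41.21·0.04550 = 1.875 g (target 1.875 g)
  MgO: 21.06·0.2196 + 18.37·0.4799 = 13.44 g (target 13.44 g)
  CaO: 21.06·0.3026 = 6.373 g (target 6.373 g)
Mass balance on the glass: the batch minus its LOI: 100.0 g (per-oxide target masses sum to 100.0 g; stated basis 100.0 g — differing by rounding only).
Batch total: Σ batch = 136.0 g; the LOI term Σ batch·LOI equals 35.97 g; yield = glass ÷ total batch = 73.54%.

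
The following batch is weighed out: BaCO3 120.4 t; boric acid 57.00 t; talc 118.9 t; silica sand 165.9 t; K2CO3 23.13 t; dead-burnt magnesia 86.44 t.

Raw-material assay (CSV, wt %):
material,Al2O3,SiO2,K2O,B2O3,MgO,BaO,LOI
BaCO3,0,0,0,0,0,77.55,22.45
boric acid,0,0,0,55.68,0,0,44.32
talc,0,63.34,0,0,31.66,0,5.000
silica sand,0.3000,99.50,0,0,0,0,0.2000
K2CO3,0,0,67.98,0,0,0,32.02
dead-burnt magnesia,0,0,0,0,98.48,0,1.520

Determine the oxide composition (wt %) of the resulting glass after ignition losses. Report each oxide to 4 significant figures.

Mid-chain values are printed (rounded to four significant figures) within the worked lines; each numeric step holds exact precision all the way through; each reported number includes exactly one rounding — the derived quantities are rebuilt in exact precision (six oxide percentages, ignition loss, net glass mass, the yield, totals) from the weighed amounts at 504.5 t of glass as written in either problem or answer.
Delivered oxide masses:
  Al2O3: 165.9·0.003000 = 0.4977 t
  SiO2: 118.9·0.6334 + 165.9·0.9950 = 240.4 t
  K2O: 23.13·0.6798 = 15.72 t
  B2O3: 57.00·0.5568 = 31.74 t
  MgO: 118.9·0.3166 + 86.44·0.9848 = 122.8 t
  BaO: 120.4·0.7755 = 93.37 t
LOI: 120.4·0.2245 + 57.00·0.4432 + 118.9·0.05000 + 165.9·0.002000 + 23.13·0.3202 + 86.44·0.01520 = 67.29 t
batch − LOI leaves glass = 571.8 − 67.29 = 504.5 t (matching Σ of the oxides)
oxide / glass × 100 gives the wt %

Glass mass = 504.5 t (batch 571.8 − LOI 67.29).
Composition: Al2O3 0.09866%, SiO2 47.65%, K2O 3.117%, B2O3 6.291%, MgO 24.34%, BaO 18.51%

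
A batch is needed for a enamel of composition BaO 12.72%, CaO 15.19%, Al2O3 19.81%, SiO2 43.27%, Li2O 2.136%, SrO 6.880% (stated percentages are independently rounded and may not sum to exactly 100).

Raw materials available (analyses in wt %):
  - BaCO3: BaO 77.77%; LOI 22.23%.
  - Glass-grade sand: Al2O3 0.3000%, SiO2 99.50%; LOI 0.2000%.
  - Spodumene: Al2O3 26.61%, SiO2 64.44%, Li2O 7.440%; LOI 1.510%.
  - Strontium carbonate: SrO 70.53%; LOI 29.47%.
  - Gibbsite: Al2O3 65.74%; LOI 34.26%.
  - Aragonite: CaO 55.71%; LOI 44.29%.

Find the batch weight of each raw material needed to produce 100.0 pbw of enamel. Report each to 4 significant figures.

Batch per 100.0 pbw enamel:
  BaCO3: 16.36 pbw
  Glass-grade sand: 24.89 pbw
  Spodumene: 28.71 pbw
  Strontium carbonate: 9.755 pbw
  Gibbsite: 18.40 pbw
  Aragonite: 27.27 pbw
Total batch = 125.4 pbw; LOI loss = 25.38 pbw; yield = 79.76%

The whole derivation runs at exact precision all the way through. In-progress results are displayed, with 4-significant-figure rounding, on the page — exactly one rounding goes into each reported figure — all derived quantities, which include totals, six oxide percentages, LOI, net glass mass, the yield, are recomputed at full precision, as quoted within question or answer, using the weight values for 100.0 pbw of glass.
Target masses of each oxide per 100.0 pbw enamel:
  BaO: 12.72% × 100.0 = 12.72 pbw
  CaO: 15.19% × 100.0 = 15.19 pbw
  Al2O3: 19.81% × 100.0 = 19.81 pbw
  SiO2: 43.27% × 100.0 = 43.27 pbw
  Li2O: 2.136% × 100.0 = 2.136 pbw
  SrO: 6.880% × 100.0 = 6.880 pbw
Balance tally, oxide-wise, on the weights just shown, under the basis named above (sums match the target masses given rounding of the digits):
  BaO: 16.36·0.7777 = 12.72 pbw (target 12.72 pbw)
  CaO: 27.27·0.5571 = 15.19 pbw (target 15.19 pbw)
  Al2O3: 24.89·0.003000 + 28.71·0.2661 + 18.40·0.6574 = 19.81 pbw (target 19.81 pbw)
  SiO2: 24.89·0.9950 + 28.71·0.6444 = 43.27 pbw (target 43.27 pbw)
  Li2O: 28.71·0.07440 = 2.136 pbw (target 2.136 pbw)
  SrO: 9.755·0.7053 = 6.880 pbw (target 6.880 pbw)
Glass-mass sanity pass: net batch after ignition = 100.0 pbw (oxide target masses add up to 100.0 pbw; basis as stated: 100.0 pbw — deltas are rounding alone).
Batch total: Σ batch = 125.4 pbw; Σ batch·LOI gives LOI loss = 25.38 pbw; as yield: glass ÷ batch → 79.76%.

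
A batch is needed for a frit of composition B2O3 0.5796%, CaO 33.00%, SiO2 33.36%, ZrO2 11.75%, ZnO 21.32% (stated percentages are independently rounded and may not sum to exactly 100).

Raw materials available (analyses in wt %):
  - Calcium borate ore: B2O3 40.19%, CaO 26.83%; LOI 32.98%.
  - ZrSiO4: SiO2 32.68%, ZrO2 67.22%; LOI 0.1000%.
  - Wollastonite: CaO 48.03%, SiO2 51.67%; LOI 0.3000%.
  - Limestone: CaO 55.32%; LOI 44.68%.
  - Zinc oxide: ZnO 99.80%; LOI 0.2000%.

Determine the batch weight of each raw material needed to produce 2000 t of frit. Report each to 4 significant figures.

Values along the way appear rounded off to 4 significant digits alongside each step; all internal work holds full precision in every operation. A single rounding produces every reported number — the derived quantities are rebuilt at full float precision (glass mass, the yield, the five compositions, LOI, totals) starting from the weights per 2000 t of glass as quoted within the problem or the answer.
Oxide-by-oxide targets in 2000 t frit:
  B2O3: 0.5796% × 2000 = 11.59 t
  CaO: 33.00% × 2000 = 660.0 t
  SiO2: 33.36% × 2000 = 667.2 t
  ZrO2: 11.75% × 2000 = 235.0 t
  ZnO: 21.32% × 2000 = 426.4 t
Oxide-by-oxide audit on the weights just shown, against the basis in use (oxide sums agree with the targets net of answer rounding effects):
  B2O3: 28.84·0.4019 = 11.59 t (target 11.59 t)
  CaO: 28.84·0.2683 + 1070·0.4803 + 249.9·0.5532 = 659.9 t (target 660.0 t)
  SiO2: 349.6·0.3268 + 1070·0.5167 = 667.1 t (target 667.2 t)
  ZrO2: 349.6·0.6722 = 235.0 t (target 235.0 t)
  ZnO: 427.3·0.9980 = 426.4 t (target 426.4 t)
Mass balance on the glass: whole batch net of LOI = 2000 t (oxide target masses add up to 2000 t; against the stated basis, 2000 t — a pure rounding effect).
Summing the batch: Σ batch = 2126 t; loss to ignition Σ batch·LOI = 125.6 t; yield = glass ÷ total batch = 94.09%.

Batch per 2000 t frit:
  Calcium borate ore: 28.84 t
  ZrSiO4: 349.6 t
  Wollastonite: 1070 t
  Limestone: 249.9 t
  Zinc oxide: 427.3 t
Total batch = 2126 t; LOI loss = 125.6 t; yield = 94.09%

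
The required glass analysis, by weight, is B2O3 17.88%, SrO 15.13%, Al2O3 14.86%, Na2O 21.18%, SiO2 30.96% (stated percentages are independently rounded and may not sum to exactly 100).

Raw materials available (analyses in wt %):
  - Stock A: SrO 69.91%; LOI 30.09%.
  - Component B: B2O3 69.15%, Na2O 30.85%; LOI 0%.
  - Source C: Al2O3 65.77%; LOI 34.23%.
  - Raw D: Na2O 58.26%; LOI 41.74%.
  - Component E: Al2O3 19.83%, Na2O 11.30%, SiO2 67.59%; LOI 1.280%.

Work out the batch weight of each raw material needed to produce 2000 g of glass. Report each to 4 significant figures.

Batch per 2000 g glass:
  Stock A: 432.8 g
  Component B: 517.1 g
  Source C: 175.7 g
  Raw D: 275.6 g
  Component E: 916.1 g
Total batch = 2317 g; LOI loss = 317.1 g; yield = 86.31%

In-progress results appear rounded to 4 significant figures when written out — all internal work maintains exact precision from first step to last. Each reported value sees exactly one rounding; the derived quantities, including the five compositions, glass mass, ignition loss, the yield, the totals, are computed starting from the weights at 2000 g of glass at full precision, as given in the question or the answer.
The oxide mass targets at 2000 g glass:
  B2O3: 17.88% × 2000 = 357.6 g
  SrO: 15.13% × 2000 = 302.6 g
  Al2O3: 14.86% × 2000 = 297.2 g
  Na2O: 21.18% × 2000 = 423.6 g
  SiO2: 30.96% × 2000 = 619.2 g
Mass-balance tally per oxide applying the batch weights above, on the stated basis (summed amounts equal target values up to rounding of the answer):
  B2O3: 517.1·0.6915 = 357.6 g (target 357.6 g)
  SrO: 432.8·0.6991 = 302.6 g (target 302.6 g)
  Al2O3: 175.7·0.6577 + 916.1·0.1983 = 297.2 g (target 297.2 g)
  Na2O: 517.1·0.3085 + 275.6·0.5826 + 916.1·0.1130 = 423.6 g (target 423.6 g)
  SiO2: 916.1·0.6759 = 619.2 g (target 619.2 g)
Glass-mass bookkeeping: the batch minus its LOI: 2000 g (targets for the oxides total 2000 g; stated basis 2000 g — a pure rounding effect).
Adding the batch up: Σ batch = 2317 g; ignition loss, Σ(batch × LOI) = 317.1 g; as yield: glass ÷ batch → 86.31%.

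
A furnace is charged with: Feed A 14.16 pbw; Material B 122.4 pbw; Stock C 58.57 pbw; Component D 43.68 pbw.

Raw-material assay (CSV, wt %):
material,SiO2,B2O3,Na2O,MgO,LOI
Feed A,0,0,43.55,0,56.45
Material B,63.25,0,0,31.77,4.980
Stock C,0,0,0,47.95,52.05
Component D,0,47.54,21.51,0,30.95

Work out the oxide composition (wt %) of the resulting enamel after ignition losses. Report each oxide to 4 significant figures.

Glass mass = 180.7 pbw (batch 238.8 − LOI 58.09).
Composition: SiO2 42.84%, B2O3 11.49%, Na2O 8.611%, MgO 37.06%

All internal work holds full float precision end to end. Values along the way appear rounded to 4 significant figures alongside each step — each reported result is rounded once only; the derived quantities are re-derived at full float precision (the four compositions, the yield, the totals, glass mass, ignition loss) using the weight values at 180.7 pbw of glass as set out in question or answer.
Oxide-by-oxide delivered mass:
  SiO2: 122.4·0.6325 = 77.42 pbw
  B2O3: 43.68·0.4754 = 20.77 pbw
  Na2O: 14.16·0.4355 + 43.68·0.2151 = 15.56 pbw
  MgO: 122.4·0.3177 + 58.57·0.4795 = 66.97 pbw
LOI: 14.16·0.5645 + 122.4·0.04980 + 58.57·0.5205 + 43.68·0.3095 = 58.09 pbw
batch − LOI leaves glass = 238.8 − 58.09 = 180.7 pbw (= Σ oxide masses)
oxide / glass × 100 gives the wt %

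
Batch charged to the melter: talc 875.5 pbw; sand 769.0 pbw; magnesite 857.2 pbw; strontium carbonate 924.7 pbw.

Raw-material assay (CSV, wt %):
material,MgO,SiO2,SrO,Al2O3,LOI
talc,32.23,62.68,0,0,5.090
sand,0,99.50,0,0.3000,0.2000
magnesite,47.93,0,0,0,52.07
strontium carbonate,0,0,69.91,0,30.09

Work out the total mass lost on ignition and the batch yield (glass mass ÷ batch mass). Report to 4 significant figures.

Rounding to four significant digits governs each intermediate as printed. All internal work keeps full precision at every stage — exactly one rounding goes into each reported result; the derived quantities are rebuilt starting from the weights per 2656 pbw of glass in full precision (yield, the totals, four oxide percentages, net glass mass, ignition loss), as written in the problem or answer text.
Loss on ignition, line by line:
  talc: 875.5 × 0.05090 = 44.56 pbw
  sand: 769.0 × 0.002000 = 1.538 pbw
  magnesite: 857.2 × 0.5207 = 446.3 pbw
  strontium carbonate: 924.7 × 0.3009 = 278.2 pbw
Total LOI = 770.7 pbw
Glass = batch − LOI = 3426 − 770.7 = 2656 pbw

LOI loss = 770.7 pbw; glass = 2656 pbw; yield = 77.51%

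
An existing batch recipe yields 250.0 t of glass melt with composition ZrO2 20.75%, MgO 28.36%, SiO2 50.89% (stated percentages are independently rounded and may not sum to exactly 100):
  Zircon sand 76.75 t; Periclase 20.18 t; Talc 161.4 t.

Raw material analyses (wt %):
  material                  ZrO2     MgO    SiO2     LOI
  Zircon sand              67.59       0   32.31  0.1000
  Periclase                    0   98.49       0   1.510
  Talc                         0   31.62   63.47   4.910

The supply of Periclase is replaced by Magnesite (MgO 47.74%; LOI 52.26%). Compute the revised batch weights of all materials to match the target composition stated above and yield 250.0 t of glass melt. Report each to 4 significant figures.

Revised batch per 250.0 t glass melt:
  Zircon sand: 76.75 t
  Magnesite: 41.63 t
  Talc: 161.4 t
Total batch = 279.8 t; LOI loss = 29.76 t

In-progress results are printed, rounded to 4 significant digits, across the worked steps. The working math keeps full float precision through the solve. Each reported result is rounded once only; derived quantities are carried from the weighed amounts for 250.0 t of glass at full float precision (three oxide percentages, yield, the totals, ignition loss, glass mass), as given in the question or the answer.
Oxide-by-oxide targets in 250.0 t glass melt:
  ZrO2: 20.75% × 250.0 = 51.88 t
  MgO: 28.36% × 250.0 = 70.90 t
  SiO2: 50.89% × 250.0 = 127.2 t
Balance tally, oxide-wise, applying the batch weights above, relative to the basis at hand (summed amounts equal target values given rounding of the digits):
  ZrO2: 76.75·0.6759 = 51.88 t (target 51.88 t)
  MgO: 41.63·0.4774 + 161.4·0.3162 = 70.91 t (target 70.90 t)
  SiO2: 76.75·0.3231 + 161.4·0.6347 = 127.2 t (target 127.2 t)
Glass-mass closure: total charge less LOI = 250.0 t (the Σ of target masses is 250.0 t; against the stated basis, 250.0 t — a pure rounding effect).
Whole-batch sum: Σ batch = 279.8 t; ignition loss, Σ(batch × LOI) = 29.76 t; yield = glass ÷ total batch = 89.36%.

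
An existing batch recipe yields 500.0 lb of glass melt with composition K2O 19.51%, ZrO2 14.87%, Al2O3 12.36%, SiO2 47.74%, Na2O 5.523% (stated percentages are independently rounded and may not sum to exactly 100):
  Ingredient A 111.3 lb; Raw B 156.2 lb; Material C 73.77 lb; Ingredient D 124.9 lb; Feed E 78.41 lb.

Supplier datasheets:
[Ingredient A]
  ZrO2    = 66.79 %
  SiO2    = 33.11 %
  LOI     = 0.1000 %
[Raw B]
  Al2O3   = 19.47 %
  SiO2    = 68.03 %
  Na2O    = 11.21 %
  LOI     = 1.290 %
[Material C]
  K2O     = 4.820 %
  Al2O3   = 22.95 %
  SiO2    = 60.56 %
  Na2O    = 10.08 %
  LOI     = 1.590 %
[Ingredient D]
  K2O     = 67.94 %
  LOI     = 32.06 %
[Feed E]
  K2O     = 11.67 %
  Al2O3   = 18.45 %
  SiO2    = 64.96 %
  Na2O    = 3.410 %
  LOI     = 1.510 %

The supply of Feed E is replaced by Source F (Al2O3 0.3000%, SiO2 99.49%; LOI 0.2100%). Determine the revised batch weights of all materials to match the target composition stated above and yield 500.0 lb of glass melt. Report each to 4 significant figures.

In-progress results are displayed with 4-significant-figure rounding between the steps; all internal work runs at full precision all the way through; each reported number is rounded just once; the derived quantities, which include LOI, the totals, yield, glass mass, the five compositions, are recomputed in full precision, as quoted within question or answer, using the weight values for 500.0 lb of glass.
The oxide mass targets at 500.0 lb glass melt:
  K2O: 19.51% × 500.0 = 97.55 lb
  ZrO2: 14.87% × 500.0 = 74.35 lb
  Al2O3: 12.36% × 500.0 = 61.80 lb
  SiO2: 47.74% × 500.0 = 238.7 lb
  Na2O: 5.523% × 500.0 = 27.62 lb
Oxide-by-oxide audit applying the batch weights above, relative to the basis at hand (sum by sum, the targets are met within answer rounding):
  K2O: 252.3·0.04820 + 125.7·0.6794 = 97.56 lb (target 97.55 lb)
  ZrO2: 111.3·0.6679 = 74.34 lb (target 74.35 lb)
  Al2O3: 19.52·0.1947 + 252.3·0.2295 + 35.98·0.003000 = 61.81 lb (target 61.80 lb)
  SiO2: 111.3·0.3311 + 19.52·0.6803 + 252.3·0.6056 + 35.98·0.9949 = 238.7 lb (target 238.7 lb)
  Na2O: 19.52·0.1121 + 252.3·0.1008 = 27.62 lb (target 27.62 lb)
Glass mass check: whole batch net of LOI = 500.1 lb (per-oxide target masses sum to 500.0 lb; stated basis 500.0 lb — a pure rounding effect).
Batch total: Σ batch = 544.8 lb; loss to ignition Σ batch·LOI = 44.75 lb; yield: glass divided by total = 91.79%.

Revised batch per 500.0 lb glass melt:
  Ingredient A: 111.3 lb
  Raw B: 19.52 lb
  Material C: 252.3 lb
  Ingredient D: 125.7 lb
  Source F: 35.98 lb
Total batch = 544.8 lb; LOI loss = 44.75 lb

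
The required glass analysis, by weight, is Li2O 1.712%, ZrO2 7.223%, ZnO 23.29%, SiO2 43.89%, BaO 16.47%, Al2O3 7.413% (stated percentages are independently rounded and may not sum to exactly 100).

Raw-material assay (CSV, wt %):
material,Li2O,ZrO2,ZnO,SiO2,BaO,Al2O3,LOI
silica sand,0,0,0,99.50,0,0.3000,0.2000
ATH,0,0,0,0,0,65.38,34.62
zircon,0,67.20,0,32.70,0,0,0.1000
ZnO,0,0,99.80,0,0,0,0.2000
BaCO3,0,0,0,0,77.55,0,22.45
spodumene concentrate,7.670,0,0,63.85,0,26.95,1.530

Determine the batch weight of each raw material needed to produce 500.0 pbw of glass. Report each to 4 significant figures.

Batch per 500.0 pbw glass:
  silica sand: 131.3 pbw
  ATH: 10.09 pbw
  zircon: 53.74 pbw
  ZnO: 116.7 pbw
  BaCO3: 106.2 pbw
  spodumene concentrate: 111.6 pbw
Total batch = 529.6 pbw; LOI loss = 29.59 pbw; yield = 94.41%

Every computation runs at full precision through the solve — intermediates appear rounded to 4 significant digits in the working; every reported result is rounded a single time. The derived quantities (six oxide percentages, totals, yield, LOI, glass mass) are rebuilt starting from the weights at 500.0 pbw of glass in full precision, as given in the problem or the answer.
Per-oxide target masses for 500.0 pbw glass:
  Li2O: 1.712% × 500.0 = 8.560 pbw
  ZrO2: 7.223% × 500.0 = 36.12 pbw
  ZnO: 23.29% × 500.0 = 116.4 pbw
  SiO2: 43.89% × 500.0 = 219.4 pbw
  BaO: 16.47% × 500.0 = 82.35 pbw
  Al2O3: 7.413% × 500.0 = 37.06 pbw
Checking each oxide sum given the weights on record, under the basis named above (each sum matches its target mass exact up to rounding of places):
  Li2O: 111.6·0.07670 = 8.560 pbw (target 8.560 pbw)
  ZrO2: 53.74·0.6720 = 36.11 pbw (target 36.12 pbw)
  ZnO: 116.7·0.9980 = 116.5 pbw (target 116.4 pbw)
  SiO2: 131.3·0.9950 + 53.74·0.3270 + 111.6·0.6385 = 219.5 pbw (target 219.4 pbw)
  BaO: 106.2·0.7755 = 82.36 pbw (target 82.35 pbw)
  Al2O3: 131.3·0.003000 + 10.09·0.6538 + 111.6·0.2695 = 37.07 pbw (target 37.06 pbw)
Mass balance on the glass: the batch minus its LOI: 500.0 pbw (oxide target masses add up to 500.0 pbw; against the stated basis, 500.0 pbw — deltas are rounding alone).
Adding the batch up: Σ batch = 529.6 pbw; LOI removed, Σ of batch·LOI: 29.59 pbw; glass ÷ batch gives a yield of 94.41%.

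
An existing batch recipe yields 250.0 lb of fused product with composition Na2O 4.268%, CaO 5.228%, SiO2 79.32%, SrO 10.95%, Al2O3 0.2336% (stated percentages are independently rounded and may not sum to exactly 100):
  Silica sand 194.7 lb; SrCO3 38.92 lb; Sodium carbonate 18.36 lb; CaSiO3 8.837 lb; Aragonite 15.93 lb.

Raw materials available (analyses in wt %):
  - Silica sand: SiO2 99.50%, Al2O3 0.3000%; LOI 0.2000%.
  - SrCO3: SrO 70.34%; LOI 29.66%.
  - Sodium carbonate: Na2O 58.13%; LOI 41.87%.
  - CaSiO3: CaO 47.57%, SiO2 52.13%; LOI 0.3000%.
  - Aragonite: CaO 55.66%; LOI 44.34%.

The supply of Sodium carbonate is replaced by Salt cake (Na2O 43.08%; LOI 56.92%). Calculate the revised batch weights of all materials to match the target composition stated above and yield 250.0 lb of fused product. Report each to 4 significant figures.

Revised batch per 250.0 lb fused product:
  Silica sand: 194.7 lb
  SrCO3: 38.92 lb
  Salt cake: 24.77 lb
  CaSiO3: 8.837 lb
  Aragonite: 15.93 lb
Total batch = 283.2 lb; LOI loss = 33.12 lb

Mid-chain values are shown (rounded to four significant digits) in the printout. Each numeric step runs at full precision at all times; every reported number is rounded just once. The derived quantities are computed in exact precision (LOI, totals, net glass mass, the five compositions, the yield) from the weighed amounts on 250.0 lb of glass as they appear in the problem or answer text.
Oxide-by-oxide targets in 250.0 lb fused product:
  Na2O: 4.268% × 250.0 = 10.67 lb
  CaO: 5.228% × 250.0 = 13.07 lb
  SiO2: 79.32% × 250.0 = 198.3 lb
  SrO: 10.95% × 250.0 = 27.38 lb
  Al2O3: 0.2336% × 250.0 = 0.5840 lb
Per-oxide balance check with the batch weights as given, versus the basis set out (target by target, the sums agree up to rounding of the answer):
  Na2O: 24.77·0.4308 = 10.67 lb (target 10.67 lb)
  CaO: 8.837·0.4757 + 15.93·0.5566 = 13.07 lb (target 13.07 lb)
  SiO2: 194.7·0.9950 + 8.837·0.5213 = 198.3 lb (target 198.3 lb)
  SrO: 38.92·0.7034 = 27.38 lb (target 27.38 lb)
  Al2O3: 194.7·0.003000 = 0.5841 lb (target 0.5840 lb)
Auditing the glass mass value: whole batch net of LOI = 250.0 lb (oxide target masses add up to 250.0 lb; versus the stated basis of 250.0 lb — gaps are rounding artifacts).
Adding the batch up: Σ batch = 283.2 lb; the LOI term Σ batch·LOI equals 33.12 lb; glass ÷ batch gives a yield of 88.30%.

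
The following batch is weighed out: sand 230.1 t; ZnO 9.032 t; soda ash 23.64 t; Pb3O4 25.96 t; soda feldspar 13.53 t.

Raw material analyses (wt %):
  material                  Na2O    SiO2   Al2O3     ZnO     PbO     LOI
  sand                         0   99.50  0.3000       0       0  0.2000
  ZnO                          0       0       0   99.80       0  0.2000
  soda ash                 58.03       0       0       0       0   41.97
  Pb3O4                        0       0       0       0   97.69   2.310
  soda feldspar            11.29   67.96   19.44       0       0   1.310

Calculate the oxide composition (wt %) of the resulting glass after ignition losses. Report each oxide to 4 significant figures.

Glass mass = 291.1 t (batch 302.3 − LOI 11.18).
Composition: Na2O 5.238%, SiO2 81.81%, Al2O3 1.141%, ZnO 3.097%, PbO 8.712%

Every computation maintains full precision end to end. Intermediates are shown rounded to 4 significant figures in the printout; every reported figure undergoes a single rounding. Derived quantities are carried in full precision (glass mass, five oxide percentages, LOI, yield, the totals) using the weight values at 291.1 t of glass as set out in either problem or answer.
Per-oxide mass from batch:
  Na2O: 23.64·0.5803 + 13.53·0.1129 = 15.25 t
  SiO2: 230.1·0.9950 + 13.53·0.6796 = 238.1 t
  Al2O3: 230.1·0.003000 + 13.53·0.1944 = 3.321 t
  ZnO: 9.032·0.9980 = 9.014 t
  PbO: 25.96·0.9769 = 25.36 t
LOI: 230.1·0.002000 + 9.032·0.002000 + 23.64·0.4197 + 25.96·0.02310 + 13.53·0.01310 = 11.18 t
Net of LOI, the glass mass = 302.3 − 11.18 = 291.1 t (= Σ oxide masses)
wt % = 100 × oxide mass / glass mass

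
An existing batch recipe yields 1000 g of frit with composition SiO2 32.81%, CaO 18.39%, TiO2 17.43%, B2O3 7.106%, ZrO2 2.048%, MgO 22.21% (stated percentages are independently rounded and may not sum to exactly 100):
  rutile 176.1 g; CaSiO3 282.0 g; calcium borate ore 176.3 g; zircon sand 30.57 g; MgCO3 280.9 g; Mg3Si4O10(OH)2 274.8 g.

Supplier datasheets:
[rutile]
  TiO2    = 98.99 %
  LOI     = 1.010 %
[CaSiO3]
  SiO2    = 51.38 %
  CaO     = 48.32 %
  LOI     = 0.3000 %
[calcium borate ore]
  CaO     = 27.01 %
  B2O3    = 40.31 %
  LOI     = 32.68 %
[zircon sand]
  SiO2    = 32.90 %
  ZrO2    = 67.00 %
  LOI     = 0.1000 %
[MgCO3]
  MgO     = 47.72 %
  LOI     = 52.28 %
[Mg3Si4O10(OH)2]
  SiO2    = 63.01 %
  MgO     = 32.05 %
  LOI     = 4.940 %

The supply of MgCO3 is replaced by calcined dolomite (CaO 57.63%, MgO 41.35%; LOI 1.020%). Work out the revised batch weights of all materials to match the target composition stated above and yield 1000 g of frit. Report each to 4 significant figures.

The working math keeps full float precision in all steps; the intermediate values are shown with 4-significant-figure rounding across the worked steps — each reported result includes exactly one rounding — the derived quantities, which include glass mass, the totals, six oxide percentages, yield, LOI, are re-derived in full precision, as given in either problem or answer, starting from the weights on 1000 g of glass.
Target masses of each oxide per 1000 g frit:
  SiO2: 32.81% × 1000 = 328.1 g
  CaO: 18.39% × 1000 = 183.9 g
  TiO2: 17.43% × 1000 = 174.3 g
  B2O3: 7.106% × 1000 = 71.06 g
  ZrO2: 2.048% × 1000 = 20.48 g
  MgO: 22.21% × 1000 = 222.1 g
Oxide-by-oxide audit applying the batch weights above, for the quoted basis mass (oxide sums agree with the targets exact up to rounding of places):
  SiO2: 61.61·0.5138 + 30.57·0.3290 + 454.5·0.6301 = 328.1 g (target 328.1 g)
  CaO: 61.61·0.4832 + 176.3·0.2701 + 184.8·0.5763 = 183.9 g (target 183.9 g)
  TiO2: 176.1·0.9899 = 174.3 g (target 174.3 g)
  B2O3: 176.3·0.4031 = 71.07 g (target 71.06 g)
  ZrO2: 30.57·0.6700 = 20.48 g (target 20.48 g)
  MgO: 184.8·0.4135 + 454.5·0.3205 = 222.1 g (target 222.1 g)
Mass balance on the glass: batch Σ − ignition loss = 999.9 g (targets for the oxides total 999.9 g; against the stated basis, 1000 g — any gap is answer rounding).
Adding the batch up: Σ batch = 1084 g; ignition loss, Σ(batch × LOI) = 83.95 g; yield = glass ÷ total batch = 92.26%.

Revised batch per 1000 g frit:
  rutile: 176.1 g
  CaSiO3: 61.61 g
  calcium borate ore: 176.3 g
  zircon sand: 30.57 g
  calcined dolomite: 184.8 g
  Mg3Si4O10(OH)2: 454.5 g
Total batch = 1084 g; LOI loss = 83.95 g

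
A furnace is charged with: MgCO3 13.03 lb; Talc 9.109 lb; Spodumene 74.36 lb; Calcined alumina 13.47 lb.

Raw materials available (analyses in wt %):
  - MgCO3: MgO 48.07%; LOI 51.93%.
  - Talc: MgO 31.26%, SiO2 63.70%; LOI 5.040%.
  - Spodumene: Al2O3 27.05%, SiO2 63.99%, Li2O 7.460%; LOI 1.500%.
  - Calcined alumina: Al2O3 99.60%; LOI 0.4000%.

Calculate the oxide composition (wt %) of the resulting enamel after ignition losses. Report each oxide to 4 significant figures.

Glass mass = 101.6 lb (batch 110.0 − LOI 8.395).
Composition: MgO 8.970%, Al2O3 33.01%, SiO2 52.56%, Li2O 5.461%

The working math keeps full float precision all the way through — values along the way appear, rounded to 4 significant digits, across the worked steps. Every reported figure is rounded a single time. All derived quantities are computed in exact precision (yield, glass mass, LOI, the four compositions, totals) using the weight values at 101.6 lb of glass, exactly as shown in the question or the answer.
Oxide-by-oxide delivered mass:
  MgO: 13.03·0.4807 + 9.109·0.3126 = 9.111 lb
  Al2O3: 74.36·0.2705 + 13.47·0.9960 = 33.53 lb
  SiO2: 9.109·0.6370 + 74.36·0.6399 = 53.39 lb
  Li2O: 74.36·0.07460 = 5.547 lb
LOI: 13.03·0.5193 + 9.109·0.05040 + 74.36·0.01500 + 13.47·0.004000 = 8.395 lb
Resulting glass, batch − LOI: 110.0 − 8.395 = 101.6 lb (matching Σ of the oxides)
wt % = oxide mass / glass mass × 100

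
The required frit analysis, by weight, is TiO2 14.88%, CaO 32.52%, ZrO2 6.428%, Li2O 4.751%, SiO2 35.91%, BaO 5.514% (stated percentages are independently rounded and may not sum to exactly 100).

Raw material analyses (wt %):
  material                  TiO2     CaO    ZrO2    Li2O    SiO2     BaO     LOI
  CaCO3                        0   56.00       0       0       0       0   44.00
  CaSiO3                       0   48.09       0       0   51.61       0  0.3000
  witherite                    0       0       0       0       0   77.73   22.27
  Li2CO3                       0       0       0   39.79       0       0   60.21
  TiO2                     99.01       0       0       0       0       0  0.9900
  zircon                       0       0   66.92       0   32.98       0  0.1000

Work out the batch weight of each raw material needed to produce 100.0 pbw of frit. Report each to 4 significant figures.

Working values appear rounded to four significant figures between the steps — full precision is maintained end to end; every reported number is rounded once only — derived quantities (ignition loss, six oxide percentages, the totals, glass mass, yield) are carried at full float precision using the weight values for 100.0 pbw of glass exactly as shown in the question or the answer.
Target oxide masses per 100.0 pbw frit:
  TiO2: 14.88% × 100.0 = 14.88 pbw
  CaO: 32.52% × 100.0 = 32.52 pbw
  ZrO2: 6.428% × 100.0 = 6.428 pbw
  Li2O: 4.751% × 100.0 = 4.751 pbw
  SiO2: 35.91% × 100.0 = 35.91 pbw
  BaO: 5.514% × 100.0 = 5.514 pbw
Per-oxide balance check on the weights just shown, versus the basis set out (target by target, the sums agree inside rounding margins):
  TiO2: 15.03·0.9901 = 14.88 pbw (target 14.88 pbw)
  CaO: 3.591·0.5600 + 63.44·0.4809 = 32.52 pbw (target 32.52 pbw)
  ZrO2: 9.605·0.6692 = 6.428 pbw (target 6.428 pbw)
  Li2O: 11.94·0.3979 = 4.751 pbw (target 4.751 pbw)
  SiO2: 63.44·0.5161 + 9.605·0.3298 = 35.91 pbw (target 35.91 pbw)
  BaO: 7.094·0.7773 = 5.514 pbw (target 5.514 pbw)
Glass-mass bookkeeping: batch Σ − ignition loss = 100.0 pbw (per-oxide target masses sum to 100.0 pbw; the stated basis being 100.0 pbw — rounding explains the deltas).
Batch total: Σ batch = 110.7 pbw; the LOI term Σ batch·LOI equals 10.70 pbw; yield: glass divided by total = 90.34%.

Batch per 100.0 pbw frit:
  CaCO3: 3.591 pbw
  CaSiO3: 63.44 pbw
  witherite: 7.094 pbw
  Li2CO3: 11.94 pbw
  TiO2: 15.03 pbw
  zircon: 9.605 pbw
Total batch = 110.7 pbw; LOI loss = 10.70 pbw; yield = 90.34%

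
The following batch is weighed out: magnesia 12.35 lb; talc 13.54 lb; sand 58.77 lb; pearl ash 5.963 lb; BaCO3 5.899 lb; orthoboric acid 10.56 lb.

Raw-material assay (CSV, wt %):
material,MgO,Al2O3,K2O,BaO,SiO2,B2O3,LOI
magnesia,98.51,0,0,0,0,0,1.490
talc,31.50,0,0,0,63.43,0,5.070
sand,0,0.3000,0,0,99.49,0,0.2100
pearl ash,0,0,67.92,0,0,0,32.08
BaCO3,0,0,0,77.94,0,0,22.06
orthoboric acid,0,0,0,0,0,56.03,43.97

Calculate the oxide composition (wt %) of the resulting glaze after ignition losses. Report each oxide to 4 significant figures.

Intermediates are shown (rounded to four significant figures) across the worked steps; every computation carries full float precision all the way through; each reported figure includes exactly one rounding — all derived quantities are recomputed using the weight values for 98.23 lb of glass at exact precision (ignition loss, yield, net glass mass, six oxide percentages, the totals) as written in either problem or answer.
What the batch supplies per oxide:
  MgO: 12.35·0.9851 + 13.54·0.3150 = 16.43 lb
  Al2O3: 58.77·0.003000 = 0.1763 lb
  K2O: 5.963·0.6792 = 4.050 lb
  BaO: 5.899·0.7794 = 4.598 lb
  SiO2: 13.54·0.6343 + 58.77·0.9949 = 67.06 lb
  B2O3: 10.56·0.5603 = 5.917 lb
LOI: 12.35·0.01490 + 13.54·0.05070 + 58.77·0.002100 + 5.963·0.3208 + 5.899·0.2206 + 10.56·0.4397 = 8.851 lb
Glass = total batch minus LOI = 107.1 − 8.851 = 98.23 lb (equal to the oxide-mass sum)
each wt % is 100 × oxide ÷ glass

Glass mass = 98.23 lb (batch 107.1 − LOI 8.851).
Composition: MgO 16.73%, Al2O3 0.1795%, K2O 4.123%, BaO 4.680%, SiO2 68.27%, B2O3 6.023%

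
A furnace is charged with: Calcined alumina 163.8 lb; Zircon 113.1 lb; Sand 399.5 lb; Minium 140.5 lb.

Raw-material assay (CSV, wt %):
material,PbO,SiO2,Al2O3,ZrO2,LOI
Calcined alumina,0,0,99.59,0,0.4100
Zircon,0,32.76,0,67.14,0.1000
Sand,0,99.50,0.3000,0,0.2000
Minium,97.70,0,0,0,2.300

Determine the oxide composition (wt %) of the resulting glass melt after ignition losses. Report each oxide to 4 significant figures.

Glass mass = 812.1 lb (batch 816.9 − LOI 4.815).
Composition: PbO 16.90%, SiO2 53.51%, Al2O3 20.24%, ZrO2 9.351%

Mid-chain values appear (rounded to 4 significant figures) when written out — the whole derivation maintains full precision at all times; each reported number undergoes a single rounding. The derived quantities are carried at full precision (the totals, four oxide percentages, ignition loss, glass mass, yield) starting from the weights for 812.1 lb of glass, exactly as shown in problem or answer.
What the batch supplies per oxide:
  PbO: 140.5·0.9770 = 137.3 lb
  SiO2: 113.1·0.3276 + 399.5·0.9950 = 434.6 lb
  Al2O3: 163.8·0.9959 + 399.5·0.003000 = 164.3 lb
  ZrO2: 113.1·0.6714 = 75.94 lb
LOI: 163.8·0.004100 + 113.1·0.001000 + 399.5·0.002000 + 140.5·0.02300 = 4.815 lb
Resulting glass, batch − LOI: 816.9 − 4.815 = 812.1 lb (= the summed oxide contributions)
wt % = 100 × oxide mass / glass mass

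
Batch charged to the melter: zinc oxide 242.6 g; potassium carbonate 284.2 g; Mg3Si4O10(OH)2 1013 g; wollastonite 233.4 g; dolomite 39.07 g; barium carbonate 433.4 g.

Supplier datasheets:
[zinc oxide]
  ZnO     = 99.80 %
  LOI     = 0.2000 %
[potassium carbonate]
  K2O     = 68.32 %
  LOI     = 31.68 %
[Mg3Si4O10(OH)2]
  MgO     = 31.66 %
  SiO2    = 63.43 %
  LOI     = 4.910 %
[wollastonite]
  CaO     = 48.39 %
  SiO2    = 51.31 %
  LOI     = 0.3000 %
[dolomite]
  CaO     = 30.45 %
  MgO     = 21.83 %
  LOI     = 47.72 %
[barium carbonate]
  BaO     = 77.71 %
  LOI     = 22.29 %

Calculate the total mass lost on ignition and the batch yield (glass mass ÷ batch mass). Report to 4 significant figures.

LOI loss = 256.2 g; glass = 1989 g; yield = 88.59%

Values along the way are shown, rounded to 4 significant figures, within the worked lines — all arithmetic carries exact precision throughout. A single rounding produces each reported figure. The derived quantities are computed from the batch weights for 1989 g of glass at full precision (the yield, the totals, ignition loss, six oxide percentages, glass mass) precisely as stated by the problem or the answer.
LOI of each material in turn:
  zinc oxide: 242.6 × 0.002000 = 0.4852 g
  potassium carbonate: 284.2 × 0.3168 = 90.03 g
  Mg3Si4O10(OH)2: 1013 × 0.04910 = 49.74 g
  wollastonite: 233.4 × 0.003000 = 0.7002 g
  dolomite: 39.07 × 0.4772 = 18.64 g
  barium carbonate: 433.4 × 0.2229 = 96.60 g
Total LOI = 256.2 g
Glass = batch − LOI = 2246 − 256.2 = 1989 g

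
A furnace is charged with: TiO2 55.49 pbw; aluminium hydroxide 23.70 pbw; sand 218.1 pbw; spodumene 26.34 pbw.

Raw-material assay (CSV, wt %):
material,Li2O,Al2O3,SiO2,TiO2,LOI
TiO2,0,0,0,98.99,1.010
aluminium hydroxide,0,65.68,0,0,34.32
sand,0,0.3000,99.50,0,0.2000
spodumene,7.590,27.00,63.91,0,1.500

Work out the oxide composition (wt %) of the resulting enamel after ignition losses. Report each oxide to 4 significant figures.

Every computation runs at exact precision all the way through — intermediates are printed, rounded to four significant figures, on the page. Each reported value sees exactly one rounding — derived quantities are re-derived at full precision (the totals, glass mass, the yield, ignition loss, the four compositions) from the batch weights on 314.1 pbw of glass, as set out in problem or answer.
Oxide-by-oxide delivered mass:
  Li2O: 26.34·0.07590 = 1.999 pbw
  Al2O3: 23.70·0.6568 + 218.1·0.003000 + 26.34·0.2700 = 23.33 pbw
  SiO2: 218.1·0.9950 + 26.34·0.6391 = 233.8 pbw
  TiO2: 55.49·0.9899 = 54.93 pbw
LOI: 55.49·0.01010 + 23.70·0.3432 + 218.1·0.002000 + 26.34·0.01500 = 9.526 pbw
Resulting glass, batch − LOI: 323.6 − 9.526 = 314.1 pbw (= Σ oxide masses)
each oxide over glass, ×100, is wt %

Glass mass = 314.1 pbw (batch 323.6 − LOI 9.526).
Composition: Li2O 0.6365%, Al2O3 7.428%, SiO2 74.45%, TiO2 17.49%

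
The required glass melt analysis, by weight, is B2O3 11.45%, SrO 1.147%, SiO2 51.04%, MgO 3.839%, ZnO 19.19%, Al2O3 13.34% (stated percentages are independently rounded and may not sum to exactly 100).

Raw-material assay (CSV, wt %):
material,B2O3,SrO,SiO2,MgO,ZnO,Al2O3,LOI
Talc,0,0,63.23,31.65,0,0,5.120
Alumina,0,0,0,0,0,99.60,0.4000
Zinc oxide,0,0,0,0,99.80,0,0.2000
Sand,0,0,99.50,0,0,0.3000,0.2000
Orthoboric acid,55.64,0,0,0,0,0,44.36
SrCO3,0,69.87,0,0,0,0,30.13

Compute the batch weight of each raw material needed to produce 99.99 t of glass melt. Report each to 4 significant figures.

Batch per 99.99 t glass melt:
  Talc: 12.13 t
  Alumina: 13.26 t
  Zinc oxide: 19.23 t
  Sand: 43.58 t
  Orthoboric acid: 20.58 t
  SrCO3: 1.641 t
Total batch = 110.4 t; LOI loss = 10.42 t; yield = 90.56%

Values along the way are printed, rounded to four significant figures, when written out; every computation runs at full float precision all the way through — a single rounding finalizes each reported number. The derived quantities (totals, LOI, the six compositions, glass mass, the yield) are recomputed in full precision from the batch weights for 99.99 t of glass, as quoted within either problem or answer.
Oxide-by-oxide targets in 99.99 t glass melt:
  B2O3: 11.45% × 99.99 = 11.45 t
  SrO: 1.147% × 99.99 = 1.147 t
  SiO2: 51.04% × 99.99 = 51.03 t
  MgO: 3.839% × 99.99 = 3.839 t
  ZnO: 19.19% × 99.99 = 19.19 t
  Al2O3: 13.34% × 99.99 = 13.34 t
Oxide-by-oxide audit on the weights just shown, against the basis in use (oxide sums agree with the targets exact up to rounding of places):
  B2O3: 20.58·0.5564 = 11.45 t (target 11.45 t)
  SrO: 1.641·0.6987 = 1.147 t (target 1.147 t)
  SiO2: 12.13·0.6323 + 43.58·0.9950 = 51.03 t (target 51.03 t)
  MgO: 12.13·0.3165 = 3.839 t (target 3.839 t)
  ZnO: 19.23·0.9980 = 19.19 t (target 19.19 t)
  Al2O3: 13.26·0.9960 + 43.58·0.003000 = 13.34 t (target 13.34 t)
The glass-mass cross-check: total charge less LOI = 100.0 t (summing oxide targets gives 100.0 t; with the basis standing at 99.99 t — differing by rounding only).
Batch grand total — Σ batch = 110.4 t; LOI removed, Σ of batch·LOI: 10.42 t; the yield ratio, glass ÷ batch: 90.56%.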